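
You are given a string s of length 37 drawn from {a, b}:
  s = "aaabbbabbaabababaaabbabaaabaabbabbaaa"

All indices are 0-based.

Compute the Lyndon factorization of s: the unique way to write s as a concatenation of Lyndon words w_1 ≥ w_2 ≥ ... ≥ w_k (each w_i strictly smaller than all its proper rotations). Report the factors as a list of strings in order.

emit factor 1: 'aaabbbabbaababab' (i=0, period=16)
emit factor 2: 'aaabbab' (i=16, period=7)
emit factor 3: 'aaabaabbabb' (i=23, period=11)
emit factor 4: 'a' (i=34, period=1)
emit factor 5: 'a' (i=35, period=1)
emit factor 6: 'a' (i=36, period=1)

["aaabbbabbaababab", "aaabbab", "aaabaabbabb", "a", "a", "a"]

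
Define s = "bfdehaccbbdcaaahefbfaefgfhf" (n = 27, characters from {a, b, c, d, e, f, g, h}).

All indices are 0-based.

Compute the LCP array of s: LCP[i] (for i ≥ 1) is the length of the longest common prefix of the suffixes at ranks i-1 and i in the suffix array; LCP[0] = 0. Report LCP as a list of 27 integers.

[0, 2, 1, 1, 1, 0, 1, 1, 2, 0, 1, 1, 0, 1, 0, 2, 1, 0, 1, 1, 1, 1, 1, 0, 0, 1, 1]

rank→(start, suffix):
  0 → (12, 'aaahefbfaefgfhf')
  1 → (13, 'aahefbfaefgfhf')
  2 → (5, 'accbbdcaaahefbfaefgfhf')
  3 → (20, 'aefgfhf')
  4 → (14, 'ahefbfaefgfhf')
  5 → (8, 'bbdcaaahefbfaefgfhf')
  6 → (9, 'bdcaaahefbfaefgfhf')
  7 → (18, 'bfaefgfhf')
  8 → (0, 'bfdehaccbbdcaaahefbfaefgfhf')
  9 → (11, 'caaahefbfaefgfhf')
  10 → (7, 'cbbdcaaahefbfaefgfhf')
  11 → (6, 'ccbbdcaaahefbfaefgfhf')
  12 → (10, 'dcaaahefbfaefgfhf')
  13 → (2, 'dehaccbbdcaaahefbfaefgfhf')
  14 → (16, 'efbfaefgfhf')
  15 → (21, 'efgfhf')
  16 → (3, 'ehaccbbdcaaahefbfaefgfhf')
  17 → (26, 'f')
  18 → (19, 'faefgfhf')
  19 → (17, 'fbfaefgfhf')
  20 → (1, 'fdehaccbbdcaaahefbfaefgfhf')
  21 → (22, 'fgfhf')
  22 → (24, 'fhf')
  23 → (23, 'gfhf')
  24 → (4, 'haccbbdcaaahefbfaefgfhf')
  25 → (15, 'hefbfaefgfhf')
  26 → (25, 'hf')

SA = [12, 13, 5, 20, 14, 8, 9, 18, 0, 11, 7, 6, 10, 2, 16, 21, 3, 26, 19, 17, 1, 22, 24, 23, 4, 15, 25]
[i] adj suffixes → lcp
  [1] 12/13 → 2 ('aa')
  [2] 13/5 → 1 ('a')
  [3] 5/20 → 1 ('a')
  [4] 20/14 → 1 ('a')
  [5] 14/8 → 0 ('')
  [6] 8/9 → 1 ('b')
  [7] 9/18 → 1 ('b')
  [8] 18/0 → 2 ('bf')
  [9] 0/11 → 0 ('')
  [10] 11/7 → 1 ('c')
  [11] 7/6 → 1 ('c')
  [12] 6/10 → 0 ('')
  [13] 10/2 → 1 ('d')
  [14] 2/16 → 0 ('')
  [15] 16/21 → 2 ('ef')
  [16] 21/3 → 1 ('e')
  [17] 3/26 → 0 ('')
  [18] 26/19 → 1 ('f')
  [19] 19/17 → 1 ('f')
  [20] 17/1 → 1 ('f')
  [21] 1/22 → 1 ('f')
  [22] 22/24 → 1 ('f')
  [23] 24/23 → 0 ('')
  [24] 23/4 → 0 ('')
  [25] 4/15 → 1 ('h')
  [26] 15/25 → 1 ('h')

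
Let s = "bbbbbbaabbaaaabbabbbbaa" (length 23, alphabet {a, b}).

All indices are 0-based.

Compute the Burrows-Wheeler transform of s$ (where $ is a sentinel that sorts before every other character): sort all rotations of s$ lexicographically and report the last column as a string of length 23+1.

aabbabaaabbbbbbababbabb$

rank  rotation                  last
    0  $bbbbbbaabbaaaabbabbbbaa  a
    1  a$bbbbbbaabbaaaabbabbbba  a
    2  aa$bbbbbbaabbaaaabbabbbb  b
    3  aaaabbabbbbaa$bbbbbbaabb  b
    4  aaabbabbbbaa$bbbbbbaabba  a
    5  aabbaaaabbabbbbaa$bbbbbb  b
    6  aabbabbbbaa$bbbbbbaabbaa  a
    7  abbaaaabbabbbbaa$bbbbbba  a
    8  abbabbbbaa$bbbbbbaabbaaa  a
    9  abbbbaa$bbbbbbaabbaaaabb  b
   10  baa$bbbbbbaabbaaaabbabbb  b
   11  baaaabbabbbbaa$bbbbbbaab  b
   12  baabbaaaabbabbbbaa$bbbbb  b
   13  babbbbaa$bbbbbbaabbaaaab  b
   14  bbaa$bbbbbbaabbaaaabbabb  b
   15  bbaaaabbabbbbaa$bbbbbbaa  a
   16  bbaabbaaaabbabbbbaa$bbbb  b
   17  bbabbbbaa$bbbbbbaabbaaaa  a
   18  bbbaa$bbbbbbaabbaaaabbab  b
   19  bbbaabbaaaabbabbbbaa$bbb  b
   20  bbbbaa$bbbbbbaabbaaaabba  a
   21  bbbbaabbaaaabbabbbbaa$bb  b
   22  bbbbbaabbaaaabbabbbbaa$b  b
   23  bbbbbbaabbaaaabbabbbbaa$  $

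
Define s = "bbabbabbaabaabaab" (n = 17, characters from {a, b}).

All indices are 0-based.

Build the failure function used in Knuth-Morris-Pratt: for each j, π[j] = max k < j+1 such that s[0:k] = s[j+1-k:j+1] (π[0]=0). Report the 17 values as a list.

π[0] = 0
j=1 s[j]='b': π[1]=1 (border 'b')
j=2 s[j]='a': k: 1→0; π[2]=0 (border '')
j=3 s[j]='b': π[3]=1 (border 'b')
j=4 s[j]='b': π[4]=2 (border 'bb')
j=5 s[j]='a': π[5]=3 (border 'bba')
j=6 s[j]='b': π[6]=4 (border 'bbab')
j=7 s[j]='b': π[7]=5 (border 'bbabb')
j=8 s[j]='a': π[8]=6 (border 'bbabba')
j=9 s[j]='a': k: 6→3→0; π[9]=0 (border '')
j=10 s[j]='b': π[10]=1 (border 'b')
j=11 s[j]='a': k: 1→0; π[11]=0 (border '')
j=12 s[j]='a': π[12]=0 (border '')
j=13 s[j]='b': π[13]=1 (border 'b')
j=14 s[j]='a': k: 1→0; π[14]=0 (border '')
j=15 s[j]='a': π[15]=0 (border '')
j=16 s[j]='b': π[16]=1 (border 'b')

[0, 1, 0, 1, 2, 3, 4, 5, 6, 0, 1, 0, 0, 1, 0, 0, 1]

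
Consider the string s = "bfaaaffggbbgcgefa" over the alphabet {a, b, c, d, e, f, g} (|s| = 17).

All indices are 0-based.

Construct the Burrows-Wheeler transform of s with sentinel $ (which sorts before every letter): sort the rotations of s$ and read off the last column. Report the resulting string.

affaag$bggebafgbcf

rank  rotation            last
    0  $bfaaaffggbbgcgefa  a
    1  a$bfaaaffggbbgcgef  f
    2  aaaffggbbgcgefa$bf  f
    3  aaffggbbgcgefa$bfa  a
    4  affggbbgcgefa$bfaa  a
    5  bbgcgefa$bfaaaffgg  g
    6  bfaaaffggbbgcgefa$  $
    7  bgcgefa$bfaaaffggb  b
    8  cgefa$bfaaaffggbbg  g
    9  efa$bfaaaffggbbgcg  g
   10  fa$bfaaaffggbbgcge  e
   11  faaaffggbbgcgefa$b  b
   12  ffggbbgcgefa$bfaaa  a
   13  fggbbgcgefa$bfaaaf  f
   14  gbbgcgefa$bfaaaffg  g
   15  gcgefa$bfaaaffggbb  b
   16  gefa$bfaaaffggbbgc  c
   17  ggbbgcgefa$bfaaaff  f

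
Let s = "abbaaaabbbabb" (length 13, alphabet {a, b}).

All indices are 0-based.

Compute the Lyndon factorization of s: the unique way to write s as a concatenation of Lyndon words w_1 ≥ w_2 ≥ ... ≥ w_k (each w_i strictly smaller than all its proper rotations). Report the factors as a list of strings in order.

["abb", "aaaabbbabb"]

emit factor 1: 'abb' (i=0, period=3)
emit factor 2: 'aaaabbbabb' (i=3, period=10)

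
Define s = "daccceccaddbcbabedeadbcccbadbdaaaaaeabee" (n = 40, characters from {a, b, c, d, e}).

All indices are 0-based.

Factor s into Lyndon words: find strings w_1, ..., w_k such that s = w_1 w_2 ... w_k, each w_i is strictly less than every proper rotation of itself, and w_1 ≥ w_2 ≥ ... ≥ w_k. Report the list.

emit factor 1: 'd' (i=0, period=1)
emit factor 2: 'accceccaddbcb' (i=1, period=13)
emit factor 3: 'abedeadbcccbadbd' (i=14, period=16)
emit factor 4: 'aaaaaeabee' (i=30, period=10)

["d", "accceccaddbcb", "abedeadbcccbadbd", "aaaaaeabee"]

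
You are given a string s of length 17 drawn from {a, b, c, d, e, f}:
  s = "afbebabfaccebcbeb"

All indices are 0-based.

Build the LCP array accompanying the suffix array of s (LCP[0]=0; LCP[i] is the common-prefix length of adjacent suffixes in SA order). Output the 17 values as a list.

rank | idx | suffix
   0 |   5 | abfaccebcbeb
   1 |   8 | accebcbeb
   2 |   0 | afbebabfaccebcbeb
   3 |  16 | b
   4 |   4 | babfaccebcbeb
   5 |  12 | bcbeb
   6 |  14 | beb
   7 |   2 | bebabfaccebcbeb
   8 |   6 | bfaccebcbeb
   9 |  13 | cbeb
  10 |   9 | ccebcbeb
  11 |  10 | cebcbeb
  12 |  15 | eb
  13 |   3 | ebabfaccebcbeb
  14 |  11 | ebcbeb
  15 |   7 | faccebcbeb
  16 |   1 | fbebabfaccebcbeb

SA = [5, 8, 0, 16, 4, 12, 14, 2, 6, 13, 9, 10, 15, 3, 11, 7, 1]
rank  pair      lcp
   1  s[5:],s[8:]  1  'a'
   2  s[8:],s[0:]  1  'a'
   3  s[0:],s[16:]  0  ''
   4  s[16:],s[4:]  1  'b'
   5  s[4:],s[12:]  1  'b'
   6  s[12:],s[14:]  1  'b'
   7  s[14:],s[2:]  3  'beb'
   8  s[2:],s[6:]  1  'b'
   9  s[6:],s[13:]  0  ''
  10  s[13:],s[9:]  1  'c'
  11  s[9:],s[10:]  1  'c'
  12  s[10:],s[15:]  0  ''
  13  s[15:],s[3:]  2  'eb'
  14  s[3:],s[11:]  2  'eb'
  15  s[11:],s[7:]  0  ''
  16  s[7:],s[1:]  1  'f'

[0, 1, 1, 0, 1, 1, 1, 3, 1, 0, 1, 1, 0, 2, 2, 0, 1]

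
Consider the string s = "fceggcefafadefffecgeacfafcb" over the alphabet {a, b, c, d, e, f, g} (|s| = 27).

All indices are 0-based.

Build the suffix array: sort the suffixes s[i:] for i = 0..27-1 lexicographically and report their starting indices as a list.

sorted suffixes:
  #0 SA[0]=20  'acfafcb'
  #1 SA[1]=10  'adefffecgeacfafcb'
  #2 SA[2]=8  'afadefffecgeacfafcb'
  #3 SA[3]=23  'afcb'
  #4 SA[4]=26  'b'
  #5 SA[5]=25  'cb'
  #6 SA[6]=5  'cefafadefffecgeacfafcb'
  #7 SA[7]=1  'ceggcefafadefffecgeacfafcb'
  #8 SA[8]=21  'cfafcb'
  #9 SA[9]=17  'cgeacfafcb'
  #10 SA[10]=11  'defffecgeacfafcb'
  #11 SA[11]=19  'eacfafcb'
  #12 SA[12]=16  'ecgeacfafcb'
  #13 SA[13]=6  'efafadefffecgeacfafcb'
  #14 SA[14]=12  'efffecgeacfafcb'
  #15 SA[15]=2  'eggcefafadefffecgeacfafcb'
  #16 SA[16]=9  'fadefffecgeacfafcb'
  #17 SA[17]=7  'fafadefffecgeacfafcb'
  #18 SA[18]=22  'fafcb'
  #19 SA[19]=24  'fcb'
  #20 SA[20]=0  'fceggcefafadefffecgeacfafcb'
  #21 SA[21]=15  'fecgeacfafcb'
  #22 SA[22]=14  'ffecgeacfafcb'
  #23 SA[23]=13  'fffecgeacfafcb'
  #24 SA[24]=4  'gcefafadefffecgeacfafcb'
  #25 SA[25]=18  'geacfafcb'
  #26 SA[26]=3  'ggcefafadefffecgeacfafcb'

[20, 10, 8, 23, 26, 25, 5, 1, 21, 17, 11, 19, 16, 6, 12, 2, 9, 7, 22, 24, 0, 15, 14, 13, 4, 18, 3]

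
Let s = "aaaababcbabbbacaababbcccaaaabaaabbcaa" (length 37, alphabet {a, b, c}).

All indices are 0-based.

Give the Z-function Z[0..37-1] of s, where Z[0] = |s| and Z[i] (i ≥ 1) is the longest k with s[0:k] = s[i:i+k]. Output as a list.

[37, 3, 2, 1, 0, 1, 0, 0, 0, 1, 0, 0, 0, 1, 0, 2, 1, 0, 1, 0, 0, 0, 0, 0, 6, 3, 2, 1, 0, 3, 2, 1, 0, 0, 0, 2, 1]

Z[0]=37
i=1: i≥r, start 0; Z[1]=3 extend→box=[1,4)
i=2: min(r-i=2, Z[1]=3)=2; Z[2]=2
i=3: min(r-i=1, Z[2]=2)=1; Z[3]=1
i=4: i≥r, start 0; Z[4]=0
i=5: i≥r, start 0; Z[5]=1 extend→box=[5,6)
i=6: i≥r, start 0; Z[6]=0
i=7: i≥r, start 0; Z[7]=0
i=8: i≥r, start 0; Z[8]=0
i=9: i≥r, start 0; Z[9]=1 extend→box=[9,10)
i=10: i≥r, start 0; Z[10]=0
i=11: i≥r, start 0; Z[11]=0
i=12: i≥r, start 0; Z[12]=0
i=13: i≥r, start 0; Z[13]=1 extend→box=[13,14)
i=14: i≥r, start 0; Z[14]=0
i=15: i≥r, start 0; Z[15]=2 extend→box=[15,17)
i=16: min(r-i=1, Z[1]=3)=1; Z[16]=1
i=17: i≥r, start 0; Z[17]=0
i=18: i≥r, start 0; Z[18]=1 extend→box=[18,19)
i=19: i≥r, start 0; Z[19]=0
i=20: i≥r, start 0; Z[20]=0
i=21: i≥r, start 0; Z[21]=0
i=22: i≥r, start 0; Z[22]=0
i=23: i≥r, start 0; Z[23]=0
i=24: i≥r, start 0; Z[24]=6 extend→box=[24,30)
i=25: min(r-i=5, Z[1]=3)=3; Z[25]=3
i=26: min(r-i=4, Z[2]=2)=2; Z[26]=2
i=27: min(r-i=3, Z[3]=1)=1; Z[27]=1
i=28: min(r-i=2, Z[4]=0)=0; Z[28]=0
i=29: min(r-i=1, Z[5]=1)=1; Z[29]=3 extend→box=[29,32)
i=30: min(r-i=2, Z[1]=3)=2; Z[30]=2
i=31: min(r-i=1, Z[2]=2)=1; Z[31]=1
i=32: i≥r, start 0; Z[32]=0
i=33: i≥r, start 0; Z[33]=0
i=34: i≥r, start 0; Z[34]=0
i=35: i≥r, start 0; Z[35]=2 extend→box=[35,37)
i=36: min(r-i=1, Z[1]=3)=1; Z[36]=1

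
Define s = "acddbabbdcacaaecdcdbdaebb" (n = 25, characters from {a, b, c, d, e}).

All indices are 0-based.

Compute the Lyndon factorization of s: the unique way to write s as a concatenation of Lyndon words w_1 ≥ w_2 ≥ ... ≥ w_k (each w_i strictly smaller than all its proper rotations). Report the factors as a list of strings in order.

["acddb", "abbdcac", "aaecdcdbdaebb"]

emit factor 1: 'acddb' (i=0, period=5)
emit factor 2: 'abbdcac' (i=5, period=7)
emit factor 3: 'aaecdcdbdaebb' (i=12, period=13)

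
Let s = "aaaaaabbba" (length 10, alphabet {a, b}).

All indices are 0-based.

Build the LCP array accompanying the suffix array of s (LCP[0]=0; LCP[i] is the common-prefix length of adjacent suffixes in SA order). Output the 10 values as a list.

[0, 1, 5, 4, 3, 2, 1, 0, 1, 2]

sorted suffixes:
  #0 SA[0]=9  'a'
  #1 SA[1]=0  'aaaaaabbba'
  #2 SA[2]=1  'aaaaabbba'
  #3 SA[3]=2  'aaaabbba'
  #4 SA[4]=3  'aaabbba'
  #5 SA[5]=4  'aabbba'
  #6 SA[6]=5  'abbba'
  #7 SA[7]=8  'ba'
  #8 SA[8]=7  'bba'
  #9 SA[9]=6  'bbba'

SA = [9, 0, 1, 2, 3, 4, 5, 8, 7, 6]
rank  pair      lcp
   1  s[9:],s[0:]  1  'a'
   2  s[0:],s[1:]  5  'aaaaa'
   3  s[1:],s[2:]  4  'aaaa'
   4  s[2:],s[3:]  3  'aaa'
   5  s[3:],s[4:]  2  'aa'
   6  s[4:],s[5:]  1  'a'
   7  s[5:],s[8:]  0  ''
   8  s[8:],s[7:]  1  'b'
   9  s[7:],s[6:]  2  'bb'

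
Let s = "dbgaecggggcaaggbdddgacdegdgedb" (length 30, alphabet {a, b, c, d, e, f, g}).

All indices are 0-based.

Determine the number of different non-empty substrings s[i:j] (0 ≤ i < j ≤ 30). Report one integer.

433

sorted suffixes:
  #0 SA[0]=11  'aaggbdddgacdegdgedb'
  #1 SA[1]=20  'acdegdgedb'
  #2 SA[2]=3  'aecggggcaaggbdddgacdegdgedb'
  #3 SA[3]=12  'aggbdddgacdegdgedb'
  #4 SA[4]=29  'b'
  #5 SA[5]=15  'bdddgacdegdgedb'
  #6 SA[6]=1  'bgaecggggcaaggbdddgacdegdgedb'
  #7 SA[7]=10  'caaggbdddgacdegdgedb'
  #8 SA[8]=21  'cdegdgedb'
  #9 SA[9]=5  'cggggcaaggbdddgacdegdgedb'
  #10 SA[10]=28  'db'
  #11 SA[11]=0  'dbgaecggggcaaggbdddgacdegdgedb'
  #12 SA[12]=16  'dddgacdegdgedb'
  #13 SA[13]=17  'ddgacdegdgedb'
  #14 SA[14]=22  'degdgedb'
  #15 SA[15]=18  'dgacdegdgedb'
  #16 SA[16]=25  'dgedb'
  #17 SA[17]=4  'ecggggcaaggbdddgacdegdgedb'
  #18 SA[18]=27  'edb'
  #19 SA[19]=23  'egdgedb'
  #20 SA[20]=19  'gacdegdgedb'
  #21 SA[21]=2  'gaecggggcaaggbdddgacdegdgedb'
  #22 SA[22]=14  'gbdddgacdegdgedb'
  #23 SA[23]=9  'gcaaggbdddgacdegdgedb'
  #24 SA[24]=24  'gdgedb'
  #25 SA[25]=26  'gedb'
  #26 SA[26]=13  'ggbdddgacdegdgedb'
  #27 SA[27]=8  'ggcaaggbdddgacdegdgedb'
  #28 SA[28]=7  'gggcaaggbdddgacdegdgedb'
  #29 SA[29]=6  'ggggcaaggbdddgacdegdgedb'

SA = [11, 20, 3, 12, 29, 15, 1, 10, 21, 5, 28, 0, 16, 17, 22, 18, 25, 4, 27, 23, 19, 2, 14, 9, 24, 26, 13, 8, 7, 6]
rank  pair      lcp
   1  s[11:],s[20:]  1  'a'
   2  s[20:],s[3:]  1  'a'
   3  s[3:],s[12:]  1  'a'
   4  s[12:],s[29:]  0  ''
   5  s[29:],s[15:]  1  'b'
   6  s[15:],s[1:]  1  'b'
   7  s[1:],s[10:]  0  ''
   8  s[10:],s[21:]  1  'c'
   9  s[21:],s[5:]  1  'c'
  10  s[5:],s[28:]  0  ''
  11  s[28:],s[0:]  2  'db'
  12  s[0:],s[16:]  1  'd'
  13  s[16:],s[17:]  2  'dd'
  14  s[17:],s[22:]  1  'd'
  15  s[22:],s[18:]  1  'd'
  16  s[18:],s[25:]  2  'dg'
  17  s[25:],s[4:]  0  ''
  18  s[4:],s[27:]  1  'e'
  19  s[27:],s[23:]  1  'e'
  20  s[23:],s[19:]  0  ''
  21  s[19:],s[2:]  2  'ga'
  22  s[2:],s[14:]  1  'g'
  23  s[14:],s[9:]  1  'g'
  24  s[9:],s[24:]  1  'g'
  25  s[24:],s[26:]  1  'g'
  26  s[26:],s[13:]  1  'g'
  27  s[13:],s[8:]  2  'gg'
  28  s[8:],s[7:]  2  'gg'
  29  s[7:],s[6:]  3  'ggg'

n(n+1)/2 = 30·31/2 = 465
Σ LCP = 0 + 1 + 1 + 1 + 0 + 1 + 1 + 0 + 1 + 1 + 0 + 2 + 1 + 2 + 1 + 1 + 2 + 0 + 1 + 1 + 0 + 2 + 1 + 1 + 1 + 1 + 1 + 2 + 2 + 3 = 32
distinct = 465 − 32 = 433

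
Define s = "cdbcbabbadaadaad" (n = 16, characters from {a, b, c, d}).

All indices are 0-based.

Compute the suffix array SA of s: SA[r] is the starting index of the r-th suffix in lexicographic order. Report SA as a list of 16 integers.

sorted suffixes:
  #0 SA[0]=13  'aad'
  #1 SA[1]=10  'aadaad'
  #2 SA[2]=5  'abbadaadaad'
  #3 SA[3]=14  'ad'
  #4 SA[4]=11  'adaad'
  #5 SA[5]=8  'adaadaad'
  #6 SA[6]=4  'babbadaadaad'
  #7 SA[7]=7  'badaadaad'
  #8 SA[8]=6  'bbadaadaad'
  #9 SA[9]=2  'bcbabbadaadaad'
  #10 SA[10]=3  'cbabbadaadaad'
  #11 SA[11]=0  'cdbcbabbadaadaad'
  #12 SA[12]=15  'd'
  #13 SA[13]=12  'daad'
  #14 SA[14]=9  'daadaad'
  #15 SA[15]=1  'dbcbabbadaadaad'

[13, 10, 5, 14, 11, 8, 4, 7, 6, 2, 3, 0, 15, 12, 9, 1]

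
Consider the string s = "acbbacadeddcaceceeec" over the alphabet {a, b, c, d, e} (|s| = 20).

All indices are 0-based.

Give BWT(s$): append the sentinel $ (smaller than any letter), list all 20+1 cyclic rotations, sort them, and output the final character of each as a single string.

cb$ccbcedaaaedeaecdec

rank  rotation               last
    0  $acbbacadeddcaceceeec  c
    1  acadeddcaceceeec$acbb  b
    2  acbbacadeddcaceceeec$  $
    3  aceceeec$acbbacadeddc  c
    4  adeddcaceceeec$acbbac  c
    5  bacadeddcaceceeec$acb  b
    6  bbacadeddcaceceeec$ac  c
    7  c$acbbacadeddcaceceee  e
    8  caceceeec$acbbacadedd  d
    9  cadeddcaceceeec$acbba  a
   10  cbbacadeddcaceceeec$a  a
   11  ceceeec$acbbacadeddca  a
   12  ceeec$acbbacadeddcace  e
   13  dcaceceeec$acbbacaded  d
   14  ddcaceceeec$acbbacade  e
   15  deddcaceceeec$acbbaca  a
   16  ec$acbbacadeddcacecee  e
   17  eceeec$acbbacadeddcac  c
   18  eddcaceceeec$acbbacad  d
   19  eec$acbbacadeddcacece  e
   20  eeec$acbbacadeddcacec  c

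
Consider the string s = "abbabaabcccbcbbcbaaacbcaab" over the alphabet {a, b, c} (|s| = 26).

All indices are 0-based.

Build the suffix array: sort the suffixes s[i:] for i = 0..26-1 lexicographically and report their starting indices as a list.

[17, 23, 5, 18, 24, 3, 0, 6, 19, 25, 16, 4, 2, 1, 13, 21, 14, 11, 7, 22, 15, 12, 20, 10, 9, 8]

rank | idx | suffix
   0 |  17 | aaacbcaab
   1 |  23 | aab
   2 |   5 | aabcccbcbbcbaaacbcaab
   3 |  18 | aacbcaab
   4 |  24 | ab
   5 |   3 | abaabcccbcbbcbaaacbcaab
   6 |   0 | abbabaabcccbcbbcbaaacbcaab
   7 |   6 | abcccbcbbcbaaacbcaab
   8 |  19 | acbcaab
   9 |  25 | b
  10 |  16 | baaacbcaab
  11 |   4 | baabcccbcbbcbaaacbcaab
  12 |   2 | babaabcccbcbbcbaaacbcaab
  13 |   1 | bbabaabcccbcbbcbaaacbcaab
  14 |  13 | bbcbaaacbcaab
  15 |  21 | bcaab
  16 |  14 | bcbaaacbcaab
  17 |  11 | bcbbcbaaacbcaab
  18 |   7 | bcccbcbbcbaaacbcaab
  19 |  22 | caab
  20 |  15 | cbaaacbcaab
  21 |  12 | cbbcbaaacbcaab
  22 |  20 | cbcaab
  23 |  10 | cbcbbcbaaacbcaab
  24 |   9 | ccbcbbcbaaacbcaab
  25 |   8 | cccbcbbcbaaacbcaab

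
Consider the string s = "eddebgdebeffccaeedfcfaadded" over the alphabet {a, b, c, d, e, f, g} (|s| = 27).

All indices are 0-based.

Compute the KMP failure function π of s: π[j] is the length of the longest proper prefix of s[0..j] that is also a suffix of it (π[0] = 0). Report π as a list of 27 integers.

[0, 0, 0, 1, 0, 0, 0, 1, 0, 1, 0, 0, 0, 0, 0, 1, 1, 2, 0, 0, 0, 0, 0, 0, 0, 1, 2]

π[0] = 0
j=1 s[j]='d': π[1]=0 (border '')
j=2 s[j]='d': π[2]=0 (border '')
j=3 s[j]='e': π[3]=1 (border 'e')
j=4 s[j]='b': k: 1→0; π[4]=0 (border '')
j=5 s[j]='g': π[5]=0 (border '')
j=6 s[j]='d': π[6]=0 (border '')
j=7 s[j]='e': π[7]=1 (border 'e')
j=8 s[j]='b': k: 1→0; π[8]=0 (border '')
j=9 s[j]='e': π[9]=1 (border 'e')
j=10 s[j]='f': k: 1→0; π[10]=0 (border '')
j=11 s[j]='f': π[11]=0 (border '')
j=12 s[j]='c': π[12]=0 (border '')
j=13 s[j]='c': π[13]=0 (border '')
j=14 s[j]='a': π[14]=0 (border '')
j=15 s[j]='e': π[15]=1 (border 'e')
j=16 s[j]='e': k: 1→0; π[16]=1 (border 'e')
j=17 s[j]='d': π[17]=2 (border 'ed')
j=18 s[j]='f': k: 2→0; π[18]=0 (border '')
j=19 s[j]='c': π[19]=0 (border '')
j=20 s[j]='f': π[20]=0 (border '')
j=21 s[j]='a': π[21]=0 (border '')
j=22 s[j]='a': π[22]=0 (border '')
j=23 s[j]='d': π[23]=0 (border '')
j=24 s[j]='d': π[24]=0 (border '')
j=25 s[j]='e': π[25]=1 (border 'e')
j=26 s[j]='d': π[26]=2 (border 'ed')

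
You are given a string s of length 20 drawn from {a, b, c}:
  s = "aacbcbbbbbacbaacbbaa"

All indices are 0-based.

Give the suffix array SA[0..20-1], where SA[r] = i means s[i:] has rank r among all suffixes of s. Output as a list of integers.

rank→(start, suffix):
  0 → (19, 'a')
  1 → (18, 'aa')
  2 → (13, 'aacbbaa')
  3 → (0, 'aacbcbbbbbacbaacbbaa')
  4 → (10, 'acbaacbbaa')
  5 → (14, 'acbbaa')
  6 → (1, 'acbcbbbbbacbaacbbaa')
  7 → (17, 'baa')
  8 → (12, 'baacbbaa')
  9 → (9, 'bacbaacbbaa')
  10 → (16, 'bbaa')
  11 → (8, 'bbacbaacbbaa')
  12 → (7, 'bbbacbaacbbaa')
  13 → (6, 'bbbbacbaacbbaa')
  14 → (5, 'bbbbbacbaacbbaa')
  15 → (3, 'bcbbbbbacbaacbbaa')
  16 → (11, 'cbaacbbaa')
  17 → (15, 'cbbaa')
  18 → (4, 'cbbbbbacbaacbbaa')
  19 → (2, 'cbcbbbbbacbaacbbaa')

[19, 18, 13, 0, 10, 14, 1, 17, 12, 9, 16, 8, 7, 6, 5, 3, 11, 15, 4, 2]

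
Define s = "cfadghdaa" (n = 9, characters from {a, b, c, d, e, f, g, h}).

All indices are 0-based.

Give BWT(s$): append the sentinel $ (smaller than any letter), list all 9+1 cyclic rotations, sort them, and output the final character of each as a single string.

rank  rotation    last
    0  $cfadghdaa  a
    1  a$cfadghda  a
    2  aa$cfadghd  d
    3  adghdaa$cf  f
    4  cfadghdaa$  $
    5  daa$cfadgh  h
    6  dghdaa$cfa  a
    7  fadghdaa$c  c
    8  ghdaa$cfad  d
    9  hdaa$cfadg  g

aadf$hacdg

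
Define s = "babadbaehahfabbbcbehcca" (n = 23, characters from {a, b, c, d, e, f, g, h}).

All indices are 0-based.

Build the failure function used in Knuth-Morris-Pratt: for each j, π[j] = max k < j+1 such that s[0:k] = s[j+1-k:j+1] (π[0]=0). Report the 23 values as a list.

[0, 0, 1, 2, 0, 1, 2, 0, 0, 0, 0, 0, 0, 1, 1, 1, 0, 1, 0, 0, 0, 0, 0]

π[0] = 0
j=1 s[j]='a': π[1]=0 (border '')
j=2 s[j]='b': π[2]=1 (border 'b')
j=3 s[j]='a': π[3]=2 (border 'ba')
j=4 s[j]='d': k: 2→0; π[4]=0 (border '')
j=5 s[j]='b': π[5]=1 (border 'b')
j=6 s[j]='a': π[6]=2 (border 'ba')
j=7 s[j]='e': k: 2→0; π[7]=0 (border '')
j=8 s[j]='h': π[8]=0 (border '')
j=9 s[j]='a': π[9]=0 (border '')
j=10 s[j]='h': π[10]=0 (border '')
j=11 s[j]='f': π[11]=0 (border '')
j=12 s[j]='a': π[12]=0 (border '')
j=13 s[j]='b': π[13]=1 (border 'b')
j=14 s[j]='b': k: 1→0; π[14]=1 (border 'b')
j=15 s[j]='b': k: 1→0; π[15]=1 (border 'b')
j=16 s[j]='c': k: 1→0; π[16]=0 (border '')
j=17 s[j]='b': π[17]=1 (border 'b')
j=18 s[j]='e': k: 1→0; π[18]=0 (border '')
j=19 s[j]='h': π[19]=0 (border '')
j=20 s[j]='c': π[20]=0 (border '')
j=21 s[j]='c': π[21]=0 (border '')
j=22 s[j]='a': π[22]=0 (border '')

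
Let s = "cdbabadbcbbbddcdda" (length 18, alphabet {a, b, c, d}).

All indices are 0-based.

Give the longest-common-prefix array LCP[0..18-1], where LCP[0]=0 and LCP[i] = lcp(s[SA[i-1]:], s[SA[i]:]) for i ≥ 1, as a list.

rank | idx | suffix
   0 |  17 | a
   1 |   3 | abadbcbbbddcdda
   2 |   5 | adbcbbbddcdda
   3 |   2 | babadbcbbbddcdda
   4 |   4 | badbcbbbddcdda
   5 |   9 | bbbddcdda
   6 |  10 | bbddcdda
   7 |   7 | bcbbbddcdda
   8 |  11 | bddcdda
   9 |   8 | cbbbddcdda
  10 |   0 | cdbabadbcbbbddcdda
  11 |  14 | cdda
  12 |  16 | da
  13 |   1 | dbabadbcbbbddcdda
  14 |   6 | dbcbbbddcdda
  15 |  13 | dcdda
  16 |  15 | dda
  17 |  12 | ddcdda

SA = [17, 3, 5, 2, 4, 9, 10, 7, 11, 8, 0, 14, 16, 1, 6, 13, 15, 12]
[i] adj suffixes → lcp
  [1] 17/3 → 1 ('a')
  [2] 3/5 → 1 ('a')
  [3] 5/2 → 0 ('')
  [4] 2/4 → 2 ('ba')
  [5] 4/9 → 1 ('b')
  [6] 9/10 → 2 ('bb')
  [7] 10/7 → 1 ('b')
  [8] 7/11 → 1 ('b')
  [9] 11/8 → 0 ('')
  [10] 8/0 → 1 ('c')
  [11] 0/14 → 2 ('cd')
  [12] 14/16 → 0 ('')
  [13] 16/1 → 1 ('d')
  [14] 1/6 → 2 ('db')
  [15] 6/13 → 1 ('d')
  [16] 13/15 → 1 ('d')
  [17] 15/12 → 2 ('dd')

[0, 1, 1, 0, 2, 1, 2, 1, 1, 0, 1, 2, 0, 1, 2, 1, 1, 2]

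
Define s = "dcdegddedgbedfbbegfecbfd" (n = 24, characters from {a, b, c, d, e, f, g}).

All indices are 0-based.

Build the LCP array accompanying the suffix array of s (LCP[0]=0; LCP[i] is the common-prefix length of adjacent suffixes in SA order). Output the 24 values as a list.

rank | idx | suffix
   0 |  14 | bbegfecbfd
   1 |  10 | bedfbbegfecbfd
   2 |  15 | begfecbfd
   3 |  21 | bfd
   4 |  20 | cbfd
   5 |   1 | cdegddedgbedfbbegfecbfd
   6 |  23 | d
   7 |   0 | dcdegddedgbedfbbegfecbfd
   8 |   5 | ddedgbedfbbegfecbfd
   9 |   6 | dedgbedfbbegfecbfd
  10 |   2 | degddedgbedfbbegfecbfd
  11 |  12 | dfbbegfecbfd
  12 |   8 | dgbedfbbegfecbfd
  13 |  19 | ecbfd
  14 |  11 | edfbbegfecbfd
  15 |   7 | edgbedfbbegfecbfd
  16 |   3 | egddedgbedfbbegfecbfd
  17 |  16 | egfecbfd
  18 |  13 | fbbegfecbfd
  19 |  22 | fd
  20 |  18 | fecbfd
  21 |   9 | gbedfbbegfecbfd
  22 |   4 | gddedgbedfbbegfecbfd
  23 |  17 | gfecbfd

SA = [14, 10, 15, 21, 20, 1, 23, 0, 5, 6, 2, 12, 8, 19, 11, 7, 3, 16, 13, 22, 18, 9, 4, 17]
i: (SA[i-1],SA[i]) lcp shared
  1: (14,10) 1 'b'
  2: (10,15) 2 'be'
  3: (15,21) 1 'b'
  4: (21,20) 0 ''
  5: (20,1) 1 'c'
  6: (1,23) 0 ''
  7: (23,0) 1 'd'
  8: (0,5) 1 'd'
  9: (5,6) 1 'd'
  10: (6,2) 2 'de'
  11: (2,12) 1 'd'
  12: (12,8) 1 'd'
  13: (8,19) 0 ''
  14: (19,11) 1 'e'
  15: (11,7) 2 'ed'
  16: (7,3) 1 'e'
  17: (3,16) 2 'eg'
  18: (16,13) 0 ''
  19: (13,22) 1 'f'
  20: (22,18) 1 'f'
  21: (18,9) 0 ''
  22: (9,4) 1 'g'
  23: (4,17) 1 'g'

[0, 1, 2, 1, 0, 1, 0, 1, 1, 1, 2, 1, 1, 0, 1, 2, 1, 2, 0, 1, 1, 0, 1, 1]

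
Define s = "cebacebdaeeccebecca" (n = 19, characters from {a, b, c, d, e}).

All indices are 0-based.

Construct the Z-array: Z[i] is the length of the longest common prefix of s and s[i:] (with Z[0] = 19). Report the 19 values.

Z[0]=19
i=1: outside box; Z[1]=0
i=2: outside box; Z[2]=0
i=3: outside box; Z[3]=0
i=4: outside box; Z[4]=3 scan→box=[4,7)
i=5: min(r-i=2, Z[1]=0)=0; Z[5]=0
i=6: min(r-i=1, Z[2]=0)=0; Z[6]=0
i=7: outside box; Z[7]=0
i=8: outside box; Z[8]=0
i=9: outside box; Z[9]=0
i=10: outside box; Z[10]=0
i=11: outside box; Z[11]=1 scan→box=[11,12)
i=12: outside box; Z[12]=3 scan→box=[12,15)
i=13: min(r-i=2, Z[1]=0)=0; Z[13]=0
i=14: min(r-i=1, Z[2]=0)=0; Z[14]=0
i=15: outside box; Z[15]=0
i=16: outside box; Z[16]=1 scan→box=[16,17)
i=17: outside box; Z[17]=1 scan→box=[17,18)
i=18: outside box; Z[18]=0

[19, 0, 0, 0, 3, 0, 0, 0, 0, 0, 0, 1, 3, 0, 0, 0, 1, 1, 0]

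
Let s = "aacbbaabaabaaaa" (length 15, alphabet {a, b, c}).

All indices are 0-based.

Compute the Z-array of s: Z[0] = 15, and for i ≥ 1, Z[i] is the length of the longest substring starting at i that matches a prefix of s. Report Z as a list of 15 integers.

[15, 1, 0, 0, 0, 2, 1, 0, 2, 1, 0, 2, 2, 2, 1]

Z[0]=15
i=1: fresh scan; Z[1]=1 scan→box=[1,2)
i=2: fresh scan; Z[2]=0
i=3: fresh scan; Z[3]=0
i=4: fresh scan; Z[4]=0
i=5: fresh scan; Z[5]=2 scan→box=[5,7)
i=6: min(r-i=1, Z[1]=1)=1; Z[6]=1
i=7: fresh scan; Z[7]=0
i=8: fresh scan; Z[8]=2 scan→box=[8,10)
i=9: min(r-i=1, Z[1]=1)=1; Z[9]=1
i=10: fresh scan; Z[10]=0
i=11: fresh scan; Z[11]=2 scan→box=[11,13)
i=12: min(r-i=1, Z[1]=1)=1; Z[12]=2 scan→box=[12,14)
i=13: min(r-i=1, Z[1]=1)=1; Z[13]=2 scan→box=[13,15)
i=14: min(r-i=1, Z[1]=1)=1; Z[14]=1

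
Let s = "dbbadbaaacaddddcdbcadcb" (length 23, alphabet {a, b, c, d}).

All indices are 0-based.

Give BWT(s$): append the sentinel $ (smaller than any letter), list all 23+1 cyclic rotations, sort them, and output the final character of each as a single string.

rank  rotation                  last
    0  $dbbadbaaacaddddcdbcadcb  b
    1  aaacaddddcdbcadcb$dbbadb  b
    2  aacaddddcdbcadcb$dbbadba  a
    3  acaddddcdbcadcb$dbbadbaa  a
    4  adbaaacaddddcdbcadcb$dbb  b
    5  adcb$dbbadbaaacaddddcdbc  c
    6  addddcdbcadcb$dbbadbaaac  c
    7  b$dbbadbaaacaddddcdbcadc  c
    8  baaacaddddcdbcadcb$dbbad  d
    9  badbaaacaddddcdbcadcb$db  b
   10  bbadbaaacaddddcdbcadcb$d  d
   11  bcadcb$dbbadbaaacaddddcd  d
   12  cadcb$dbbadbaaacaddddcdb  b
   13  caddddcdbcadcb$dbbadbaaa  a
   14  cb$dbbadbaaacaddddcdbcad  d
   15  cdbcadcb$dbbadbaaacadddd  d
   16  dbaaacaddddcdbcadcb$dbba  a
   17  dbbadbaaacaddddcdbcadcb$  $
   18  dbcadcb$dbbadbaaacaddddc  c
   19  dcb$dbbadbaaacaddddcdbca  a
   20  dcdbcadcb$dbbadbaaacaddd  d
   21  ddcdbcadcb$dbbadbaaacadd  d
   22  dddcdbcadcb$dbbadbaaacad  d
   23  ddddcdbcadcb$dbbadbaaaca  a

bbaabcccdbddbadda$caddda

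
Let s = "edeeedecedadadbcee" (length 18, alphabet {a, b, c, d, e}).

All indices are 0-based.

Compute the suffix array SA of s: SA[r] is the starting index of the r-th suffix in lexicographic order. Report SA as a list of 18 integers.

rank→(start, suffix):
  0 → (10, 'adadbcee')
  1 → (12, 'adbcee')
  2 → (14, 'bcee')
  3 → (7, 'cedadadbcee')
  4 → (15, 'cee')
  5 → (9, 'dadadbcee')
  6 → (11, 'dadbcee')
  7 → (13, 'dbcee')
  8 → (5, 'decedadadbcee')
  9 → (1, 'deeedecedadadbcee')
  10 → (17, 'e')
  11 → (6, 'ecedadadbcee')
  12 → (8, 'edadadbcee')
  13 → (4, 'edecedadadbcee')
  14 → (0, 'edeeedecedadadbcee')
  15 → (16, 'ee')
  16 → (3, 'eedecedadadbcee')
  17 → (2, 'eeedecedadadbcee')

[10, 12, 14, 7, 15, 9, 11, 13, 5, 1, 17, 6, 8, 4, 0, 16, 3, 2]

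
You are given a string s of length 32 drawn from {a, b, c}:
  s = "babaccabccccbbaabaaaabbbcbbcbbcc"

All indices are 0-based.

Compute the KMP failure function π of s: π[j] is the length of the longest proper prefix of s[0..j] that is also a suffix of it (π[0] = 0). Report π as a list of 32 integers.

π[0] = 0
j=1 s[j]='a': π[1]=0 (border '')
j=2 s[j]='b': π[2]=1 (border 'b')
j=3 s[j]='a': π[3]=2 (border 'ba')
j=4 s[j]='c': k: 2→0; π[4]=0 (border '')
j=5 s[j]='c': π[5]=0 (border '')
j=6 s[j]='a': π[6]=0 (border '')
j=7 s[j]='b': π[7]=1 (border 'b')
j=8 s[j]='c': k: 1→0; π[8]=0 (border '')
j=9 s[j]='c': π[9]=0 (border '')
j=10 s[j]='c': π[10]=0 (border '')
j=11 s[j]='c': π[11]=0 (border '')
j=12 s[j]='b': π[12]=1 (border 'b')
j=13 s[j]='b': k: 1→0; π[13]=1 (border 'b')
j=14 s[j]='a': π[14]=2 (border 'ba')
j=15 s[j]='a': k: 2→0; π[15]=0 (border '')
j=16 s[j]='b': π[16]=1 (border 'b')
j=17 s[j]='a': π[17]=2 (border 'ba')
j=18 s[j]='a': k: 2→0; π[18]=0 (border '')
j=19 s[j]='a': π[19]=0 (border '')
j=20 s[j]='a': π[20]=0 (border '')
j=21 s[j]='b': π[21]=1 (border 'b')
j=22 s[j]='b': k: 1→0; π[22]=1 (border 'b')
j=23 s[j]='b': k: 1→0; π[23]=1 (border 'b')
j=24 s[j]='c': k: 1→0; π[24]=0 (border '')
j=25 s[j]='b': π[25]=1 (border 'b')
j=26 s[j]='b': k: 1→0; π[26]=1 (border 'b')
j=27 s[j]='c': k: 1→0; π[27]=0 (border '')
j=28 s[j]='b': π[28]=1 (border 'b')
j=29 s[j]='b': k: 1→0; π[29]=1 (border 'b')
j=30 s[j]='c': k: 1→0; π[30]=0 (border '')
j=31 s[j]='c': π[31]=0 (border '')

[0, 0, 1, 2, 0, 0, 0, 1, 0, 0, 0, 0, 1, 1, 2, 0, 1, 2, 0, 0, 0, 1, 1, 1, 0, 1, 1, 0, 1, 1, 0, 0]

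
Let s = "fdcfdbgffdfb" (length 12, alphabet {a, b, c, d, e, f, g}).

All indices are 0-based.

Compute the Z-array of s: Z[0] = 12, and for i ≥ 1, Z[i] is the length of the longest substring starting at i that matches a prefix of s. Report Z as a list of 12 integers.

Z[0]=12
i=1: outside box; Z[1]=0
i=2: outside box; Z[2]=0
i=3: outside box; Z[3]=2 scan→box=[3,5)
i=4: min(r-i=1, Z[1]=0)=0; Z[4]=0
i=5: outside box; Z[5]=0
i=6: outside box; Z[6]=0
i=7: outside box; Z[7]=1 scan→box=[7,8)
i=8: outside box; Z[8]=2 scan→box=[8,10)
i=9: min(r-i=1, Z[1]=0)=0; Z[9]=0
i=10: outside box; Z[10]=1 scan→box=[10,11)
i=11: outside box; Z[11]=0

[12, 0, 0, 2, 0, 0, 0, 1, 2, 0, 1, 0]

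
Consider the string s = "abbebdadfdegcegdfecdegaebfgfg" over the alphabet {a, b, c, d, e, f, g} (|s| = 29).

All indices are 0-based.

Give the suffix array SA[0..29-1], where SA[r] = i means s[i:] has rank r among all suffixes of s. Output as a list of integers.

[0, 6, 22, 1, 4, 2, 24, 18, 12, 5, 19, 9, 7, 15, 3, 23, 17, 20, 10, 13, 8, 16, 27, 25, 28, 21, 11, 14, 26]

rank→(start, suffix):
  0 → (0, 'abbebdadfdegcegdfecdegaebfgfg')
  1 → (6, 'adfdegcegdfecdegaebfgfg')
  2 → (22, 'aebfgfg')
  3 → (1, 'bbebdadfdegcegdfecdegaebfgfg')
  4 → (4, 'bdadfdegcegdfecdegaebfgfg')
  5 → (2, 'bebdadfdegcegdfecdegaebfgfg')
  6 → (24, 'bfgfg')
  7 → (18, 'cdegaebfgfg')
  8 → (12, 'cegdfecdegaebfgfg')
  9 → (5, 'dadfdegcegdfecdegaebfgfg')
  10 → (19, 'degaebfgfg')
  11 → (9, 'degcegdfecdegaebfgfg')
  12 → (7, 'dfdegcegdfecdegaebfgfg')
  13 → (15, 'dfecdegaebfgfg')
  14 → (3, 'ebdadfdegcegdfecdegaebfgfg')
  15 → (23, 'ebfgfg')
  16 → (17, 'ecdegaebfgfg')
  17 → (20, 'egaebfgfg')
  18 → (10, 'egcegdfecdegaebfgfg')
  19 → (13, 'egdfecdegaebfgfg')
  20 → (8, 'fdegcegdfecdegaebfgfg')
  21 → (16, 'fecdegaebfgfg')
  22 → (27, 'fg')
  23 → (25, 'fgfg')
  24 → (28, 'g')
  25 → (21, 'gaebfgfg')
  26 → (11, 'gcegdfecdegaebfgfg')
  27 → (14, 'gdfecdegaebfgfg')
  28 → (26, 'gfg')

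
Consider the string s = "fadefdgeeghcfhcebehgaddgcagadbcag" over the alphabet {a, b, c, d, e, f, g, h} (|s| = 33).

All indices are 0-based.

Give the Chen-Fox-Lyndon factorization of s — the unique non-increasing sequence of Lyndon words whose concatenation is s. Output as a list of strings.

["f", "adefdgeeghcfhcebehg", "addgcag", "adbcag"]

emit factor 1: 'f' (i=0, period=1)
emit factor 2: 'adefdgeeghcfhcebehg' (i=1, period=19)
emit factor 3: 'addgcag' (i=20, period=7)
emit factor 4: 'adbcag' (i=27, period=6)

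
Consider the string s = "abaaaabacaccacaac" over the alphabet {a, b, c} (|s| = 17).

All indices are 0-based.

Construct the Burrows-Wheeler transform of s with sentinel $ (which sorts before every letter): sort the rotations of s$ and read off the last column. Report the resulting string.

rank  rotation            last
    0  $abaaaabacaccacaac  c
    1  aaaabacaccacaac$ab  b
    2  aaabacaccacaac$aba  a
    3  aabacaccacaac$abaa  a
    4  aac$abaaaabacaccac  c
    5  abaaaabacaccacaac$  $
    6  abacaccacaac$abaaa  a
    7  ac$abaaaabacaccaca  a
    8  acaac$abaaaabacacc  c
    9  acaccacaac$abaaaab  b
   10  accacaac$abaaaabac  c
   11  baaaabacaccacaac$a  a
   12  bacaccacaac$abaaaa  a
   13  c$abaaaabacaccacaa  a
   14  caac$abaaaabacacca  a
   15  cacaac$abaaaabacac  c
   16  caccacaac$abaaaaba  a
   17  ccacaac$abaaaabaca  a

cbaac$aacbcaaaacaa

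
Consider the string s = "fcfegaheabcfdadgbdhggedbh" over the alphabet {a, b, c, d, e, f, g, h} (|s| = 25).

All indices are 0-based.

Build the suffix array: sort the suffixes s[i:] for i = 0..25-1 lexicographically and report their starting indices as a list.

rank | idx | suffix
   0 |   8 | abcfdadgbdhggedbh
   1 |  13 | adgbdhggedbh
   2 |   5 | aheabcfdadgbdhggedbh
   3 |   9 | bcfdadgbdhggedbh
   4 |  16 | bdhggedbh
   5 |  23 | bh
   6 |  10 | cfdadgbdhggedbh
   7 |   1 | cfegaheabcfdadgbdhggedbh
   8 |  12 | dadgbdhggedbh
   9 |  22 | dbh
  10 |  14 | dgbdhggedbh
  11 |  17 | dhggedbh
  12 |   7 | eabcfdadgbdhggedbh
  13 |  21 | edbh
  14 |   3 | egaheabcfdadgbdhggedbh
  15 |   0 | fcfegaheabcfdadgbdhggedbh
  16 |  11 | fdadgbdhggedbh
  17 |   2 | fegaheabcfdadgbdhggedbh
  18 |   4 | gaheabcfdadgbdhggedbh
  19 |  15 | gbdhggedbh
  20 |  20 | gedbh
  21 |  19 | ggedbh
  22 |  24 | h
  23 |   6 | heabcfdadgbdhggedbh
  24 |  18 | hggedbh

[8, 13, 5, 9, 16, 23, 10, 1, 12, 22, 14, 17, 7, 21, 3, 0, 11, 2, 4, 15, 20, 19, 24, 6, 18]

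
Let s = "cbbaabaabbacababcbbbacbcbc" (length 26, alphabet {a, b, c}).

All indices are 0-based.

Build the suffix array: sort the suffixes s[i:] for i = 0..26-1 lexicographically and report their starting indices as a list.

[3, 6, 4, 12, 7, 14, 10, 20, 2, 5, 13, 9, 19, 1, 8, 18, 17, 24, 15, 22, 25, 11, 0, 16, 23, 21]

rank→(start, suffix):
  0 → (3, 'aabaabbacababcbbbacbcbc')
  1 → (6, 'aabbacababcbbbacbcbc')
  2 → (4, 'abaabbacababcbbbacbcbc')
  3 → (12, 'ababcbbbacbcbc')
  4 → (7, 'abbacababcbbbacbcbc')
  5 → (14, 'abcbbbacbcbc')
  6 → (10, 'acababcbbbacbcbc')
  7 → (20, 'acbcbc')
  8 → (2, 'baabaabbacababcbbbacbcbc')
  9 → (5, 'baabbacababcbbbacbcbc')
  10 → (13, 'babcbbbacbcbc')
  11 → (9, 'bacababcbbbacbcbc')
  12 → (19, 'bacbcbc')
  13 → (1, 'bbaabaabbacababcbbbacbcbc')
  14 → (8, 'bbacababcbbbacbcbc')
  15 → (18, 'bbacbcbc')
  16 → (17, 'bbbacbcbc')
  17 → (24, 'bc')
  18 → (15, 'bcbbbacbcbc')
  19 → (22, 'bcbc')
  20 → (25, 'c')
  21 → (11, 'cababcbbbacbcbc')
  22 → (0, 'cbbaabaabbacababcbbbacbcbc')
  23 → (16, 'cbbbacbcbc')
  24 → (23, 'cbc')
  25 → (21, 'cbcbc')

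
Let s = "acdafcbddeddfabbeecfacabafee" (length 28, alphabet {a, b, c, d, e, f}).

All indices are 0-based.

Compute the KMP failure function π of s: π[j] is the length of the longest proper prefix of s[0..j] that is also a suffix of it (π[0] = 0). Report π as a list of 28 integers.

π[0] = 0
j=1 s[j]='c': π[1]=0 (border '')
j=2 s[j]='d': π[2]=0 (border '')
j=3 s[j]='a': π[3]=1 (border 'a')
j=4 s[j]='f': k: 1→0; π[4]=0 (border '')
j=5 s[j]='c': π[5]=0 (border '')
j=6 s[j]='b': π[6]=0 (border '')
j=7 s[j]='d': π[7]=0 (border '')
j=8 s[j]='d': π[8]=0 (border '')
j=9 s[j]='e': π[9]=0 (border '')
j=10 s[j]='d': π[10]=0 (border '')
j=11 s[j]='d': π[11]=0 (border '')
j=12 s[j]='f': π[12]=0 (border '')
j=13 s[j]='a': π[13]=1 (border 'a')
j=14 s[j]='b': k: 1→0; π[14]=0 (border '')
j=15 s[j]='b': π[15]=0 (border '')
j=16 s[j]='e': π[16]=0 (border '')
j=17 s[j]='e': π[17]=0 (border '')
j=18 s[j]='c': π[18]=0 (border '')
j=19 s[j]='f': π[19]=0 (border '')
j=20 s[j]='a': π[20]=1 (border 'a')
j=21 s[j]='c': π[21]=2 (border 'ac')
j=22 s[j]='a': k: 2→0; π[22]=1 (border 'a')
j=23 s[j]='b': k: 1→0; π[23]=0 (border '')
j=24 s[j]='a': π[24]=1 (border 'a')
j=25 s[j]='f': k: 1→0; π[25]=0 (border '')
j=26 s[j]='e': π[26]=0 (border '')
j=27 s[j]='e': π[27]=0 (border '')

[0, 0, 0, 1, 0, 0, 0, 0, 0, 0, 0, 0, 0, 1, 0, 0, 0, 0, 0, 0, 1, 2, 1, 0, 1, 0, 0, 0]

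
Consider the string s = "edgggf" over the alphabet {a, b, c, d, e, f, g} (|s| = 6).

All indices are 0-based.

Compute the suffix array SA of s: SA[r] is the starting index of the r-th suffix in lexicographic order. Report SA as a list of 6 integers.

[1, 0, 5, 4, 3, 2]

rank→(start, suffix):
  0 → (1, 'dgggf')
  1 → (0, 'edgggf')
  2 → (5, 'f')
  3 → (4, 'gf')
  4 → (3, 'ggf')
  5 → (2, 'gggf')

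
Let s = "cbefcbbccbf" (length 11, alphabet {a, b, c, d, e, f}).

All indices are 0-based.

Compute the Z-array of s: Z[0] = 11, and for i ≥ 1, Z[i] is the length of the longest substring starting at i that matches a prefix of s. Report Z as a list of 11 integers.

Z[0]=11
i=1: fresh scan; Z[1]=0
i=2: fresh scan; Z[2]=0
i=3: fresh scan; Z[3]=0
i=4: fresh scan; Z[4]=2 grow→box=[4,6)
i=5: min(r-i=1, Z[1]=0)=0; Z[5]=0
i=6: fresh scan; Z[6]=0
i=7: fresh scan; Z[7]=1 grow→box=[7,8)
i=8: fresh scan; Z[8]=2 grow→box=[8,10)
i=9: min(r-i=1, Z[1]=0)=0; Z[9]=0
i=10: fresh scan; Z[10]=0

[11, 0, 0, 0, 2, 0, 0, 1, 2, 0, 0]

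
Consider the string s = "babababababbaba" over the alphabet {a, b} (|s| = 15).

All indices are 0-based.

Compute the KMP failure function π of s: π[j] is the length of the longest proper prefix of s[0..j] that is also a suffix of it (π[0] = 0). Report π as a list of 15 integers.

π[0] = 0
j=1 s[j]='a': π[1]=0 (border '')
j=2 s[j]='b': π[2]=1 (border 'b')
j=3 s[j]='a': π[3]=2 (border 'ba')
j=4 s[j]='b': π[4]=3 (border 'bab')
j=5 s[j]='a': π[5]=4 (border 'baba')
j=6 s[j]='b': π[6]=5 (border 'babab')
j=7 s[j]='a': π[7]=6 (border 'bababa')
j=8 s[j]='b': π[8]=7 (border 'bababab')
j=9 s[j]='a': π[9]=8 (border 'babababa')
j=10 s[j]='b': π[10]=9 (border 'babababab')
j=11 s[j]='b': k: 9→7→5→3→1→0; π[11]=1 (border 'b')
j=12 s[j]='a': π[12]=2 (border 'ba')
j=13 s[j]='b': π[13]=3 (border 'bab')
j=14 s[j]='a': π[14]=4 (border 'baba')

[0, 0, 1, 2, 3, 4, 5, 6, 7, 8, 9, 1, 2, 3, 4]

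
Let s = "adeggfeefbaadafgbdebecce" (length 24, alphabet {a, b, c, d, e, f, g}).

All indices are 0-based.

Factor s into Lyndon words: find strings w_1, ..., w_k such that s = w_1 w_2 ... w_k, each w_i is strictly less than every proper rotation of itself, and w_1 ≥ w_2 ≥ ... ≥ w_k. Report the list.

["adeggfeefb", "aadafgbdebecce"]

emit factor 1: 'adeggfeefb' (i=0, period=10)
emit factor 2: 'aadafgbdebecce' (i=10, period=14)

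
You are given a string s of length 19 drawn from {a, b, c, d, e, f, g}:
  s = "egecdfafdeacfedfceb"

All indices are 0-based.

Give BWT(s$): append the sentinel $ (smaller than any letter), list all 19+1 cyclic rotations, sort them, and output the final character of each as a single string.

rank  rotation              last
    0  $egecdfafdeacfedfceb  b
    1  acfedfceb$egecdfafde  e
    2  afdeacfedfceb$egecdf  f
    3  b$egecdfafdeacfedfce  e
    4  cdfafdeacfedfceb$ege  e
    5  ceb$egecdfafdeacfedf  f
    6  cfedfceb$egecdfafdea  a
    7  deacfedfceb$egecdfaf  f
    8  dfafdeacfedfceb$egec  c
    9  dfceb$egecdfafdeacfe  e
   10  eacfedfceb$egecdfafd  d
   11  eb$egecdfafdeacfedfc  c
   12  ecdfafdeacfedfceb$eg  g
   13  edfceb$egecdfafdeacf  f
   14  egecdfafdeacfedfceb$  $
   15  fafdeacfedfceb$egecd  d
   16  fceb$egecdfafdeacfed  d
   17  fdeacfedfceb$egecdfa  a
   18  fedfceb$egecdfafdeac  c
   19  gecdfafdeacfedfceb$e  e

befeefafcedcgf$ddace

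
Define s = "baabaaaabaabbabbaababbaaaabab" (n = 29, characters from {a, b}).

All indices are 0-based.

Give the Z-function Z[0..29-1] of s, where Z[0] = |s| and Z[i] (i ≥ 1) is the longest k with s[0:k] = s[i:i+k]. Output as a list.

[29, 0, 0, 3, 0, 0, 0, 0, 4, 0, 0, 1, 2, 0, 1, 5, 0, 0, 2, 0, 1, 3, 0, 0, 0, 0, 2, 0, 1]

Z[0]=29
i=1: fresh scan; Z[1]=0
i=2: fresh scan; Z[2]=0
i=3: fresh scan; Z[3]=3 extend→box=[3,6)
i=4: min(r-i=2, Z[1]=0)=0; Z[4]=0
i=5: min(r-i=1, Z[2]=0)=0; Z[5]=0
i=6: fresh scan; Z[6]=0
i=7: fresh scan; Z[7]=0
i=8: fresh scan; Z[8]=4 extend→box=[8,12)
i=9: min(r-i=3, Z[1]=0)=0; Z[9]=0
i=10: min(r-i=2, Z[2]=0)=0; Z[10]=0
i=11: min(r-i=1, Z[3]=3)=1; Z[11]=1
i=12: fresh scan; Z[12]=2 extend→box=[12,14)
i=13: min(r-i=1, Z[1]=0)=0; Z[13]=0
i=14: fresh scan; Z[14]=1 extend→box=[14,15)
i=15: fresh scan; Z[15]=5 extend→box=[15,20)
i=16: min(r-i=4, Z[1]=0)=0; Z[16]=0
i=17: min(r-i=3, Z[2]=0)=0; Z[17]=0
i=18: min(r-i=2, Z[3]=3)=2; Z[18]=2
i=19: min(r-i=1, Z[4]=0)=0; Z[19]=0
i=20: fresh scan; Z[20]=1 extend→box=[20,21)
i=21: fresh scan; Z[21]=3 extend→box=[21,24)
i=22: min(r-i=2, Z[1]=0)=0; Z[22]=0
i=23: min(r-i=1, Z[2]=0)=0; Z[23]=0
i=24: fresh scan; Z[24]=0
i=25: fresh scan; Z[25]=0
i=26: fresh scan; Z[26]=2 extend→box=[26,28)
i=27: min(r-i=1, Z[1]=0)=0; Z[27]=0
i=28: fresh scan; Z[28]=1 extend→box=[28,29)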